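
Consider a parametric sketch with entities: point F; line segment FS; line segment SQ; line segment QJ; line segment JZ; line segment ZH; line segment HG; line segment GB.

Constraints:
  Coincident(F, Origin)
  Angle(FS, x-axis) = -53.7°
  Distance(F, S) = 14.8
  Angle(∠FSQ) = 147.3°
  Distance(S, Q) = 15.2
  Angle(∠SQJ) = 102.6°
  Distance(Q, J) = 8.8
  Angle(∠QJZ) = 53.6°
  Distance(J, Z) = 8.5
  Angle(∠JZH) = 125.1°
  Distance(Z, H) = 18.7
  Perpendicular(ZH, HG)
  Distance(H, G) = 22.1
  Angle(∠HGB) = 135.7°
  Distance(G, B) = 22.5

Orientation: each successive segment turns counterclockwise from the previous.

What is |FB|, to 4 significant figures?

60.15

F is at the origin; FS runs at -53.7° with length 14.8, so S = (8.762, -11.93). ∠FSQ = 147.3° gives SQ at -21.00° from the x-axis; with |SQ| = 15.2, Q = (22.95, -17.37). ∠SQJ = 102.6° gives QJ at 56.40° from the x-axis; with |QJ| = 8.8, J = (27.82, -10.05). ∠QJZ = 53.6° gives JZ at -177.2° from the x-axis; with |JZ| = 8.5, Z = (19.33, -10.46). ∠JZH = 125.1° gives ZH at -122.3° from the x-axis; with |ZH| = 18.7, H = (9.340, -26.27). ZH is perpendicular to HG, so HG runs at -32.30°; with |HG| = 22.1, G = (28.02, -38.08). ∠HGB = 135.7° gives GB at 12.00° from the x-axis; with |GB| = 22.5, B = (50.03, -33.40). Then |FB| = |B − F| = 60.15.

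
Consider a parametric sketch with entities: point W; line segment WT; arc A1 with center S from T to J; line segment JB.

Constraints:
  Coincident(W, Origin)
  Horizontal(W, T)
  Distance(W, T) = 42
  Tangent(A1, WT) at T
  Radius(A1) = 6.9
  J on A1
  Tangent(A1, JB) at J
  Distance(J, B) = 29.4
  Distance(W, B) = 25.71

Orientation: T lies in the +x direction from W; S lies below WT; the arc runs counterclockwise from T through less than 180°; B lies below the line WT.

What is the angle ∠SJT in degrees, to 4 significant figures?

69.74°

W is at the origin; W and T share the same y with |WT| = 42.0 and T on the +x side, so T = (42.00, 0.000). A1 meets WT tangentially, so ST is at right angles to WT, so S = T + (0, -6.9) = (42.00, -6.900). Since SJ ⟂ JB (tangency), |SB| = √(6.9² + 29.4²) = 30.20 regardless of where J sits on A1. So B lies on both circle(W, 25.71) and circle(S, 30.20); the below-WT intersection is B = (15.17, -20.76). J is the foot of the tangent from B: J = (37.52, -1.655).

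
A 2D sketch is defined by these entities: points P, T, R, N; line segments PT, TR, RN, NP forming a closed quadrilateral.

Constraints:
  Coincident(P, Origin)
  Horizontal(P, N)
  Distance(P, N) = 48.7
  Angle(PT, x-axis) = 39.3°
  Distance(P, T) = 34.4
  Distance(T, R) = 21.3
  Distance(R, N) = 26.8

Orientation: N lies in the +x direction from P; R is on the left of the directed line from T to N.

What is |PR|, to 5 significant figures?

54.374

Checks: |TR| = 21.30 ✓; |RN| = 26.80 ✓.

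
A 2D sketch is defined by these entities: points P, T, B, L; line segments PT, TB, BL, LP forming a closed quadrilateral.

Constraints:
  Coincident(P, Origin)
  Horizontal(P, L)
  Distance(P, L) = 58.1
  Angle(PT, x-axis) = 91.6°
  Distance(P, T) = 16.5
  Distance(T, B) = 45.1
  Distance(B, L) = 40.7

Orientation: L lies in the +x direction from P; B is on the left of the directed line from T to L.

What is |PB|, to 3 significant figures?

54.1

Checks: |TB| = 45.10 ✓; |BL| = 40.70 ✓.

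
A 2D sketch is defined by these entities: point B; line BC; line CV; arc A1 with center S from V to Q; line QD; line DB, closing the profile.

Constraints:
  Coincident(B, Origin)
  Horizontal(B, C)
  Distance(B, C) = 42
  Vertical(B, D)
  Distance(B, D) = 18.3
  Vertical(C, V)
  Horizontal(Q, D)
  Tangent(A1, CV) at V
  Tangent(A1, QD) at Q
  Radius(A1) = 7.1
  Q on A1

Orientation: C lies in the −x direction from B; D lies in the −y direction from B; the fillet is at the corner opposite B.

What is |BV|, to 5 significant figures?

43.468

B is at the origin; BC is horizontal with |BC| = 42.0 and C on the −x side, so C = (-42.000, 0.0000). BD is vertical with |BD| = 18.3 and D on the −y side, so D = (0.0000, -18.300). The virtual corner opposite B is at (-42.000, -18.300). The tangent condition forces SV to be normal to CV and since A1 is tangent to QD there, SQ ⟂ QD, with radius 7.1, so the center S sits 7.1 in from both sides at S = (-34.900, -11.200). That places the tangent points at V = (-42.000, -11.200) on CV and Q = (-34.900, -18.300) on QD. Then |BV| = |V − B| = 43.468.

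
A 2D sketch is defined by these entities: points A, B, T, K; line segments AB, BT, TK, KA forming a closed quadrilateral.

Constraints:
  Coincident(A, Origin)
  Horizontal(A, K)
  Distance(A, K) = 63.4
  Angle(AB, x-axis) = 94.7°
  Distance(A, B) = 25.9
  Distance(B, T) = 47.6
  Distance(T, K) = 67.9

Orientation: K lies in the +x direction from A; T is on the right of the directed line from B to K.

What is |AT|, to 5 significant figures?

21.791

Checks: |BT| = 47.60 ✓; |TK| = 67.90 ✓.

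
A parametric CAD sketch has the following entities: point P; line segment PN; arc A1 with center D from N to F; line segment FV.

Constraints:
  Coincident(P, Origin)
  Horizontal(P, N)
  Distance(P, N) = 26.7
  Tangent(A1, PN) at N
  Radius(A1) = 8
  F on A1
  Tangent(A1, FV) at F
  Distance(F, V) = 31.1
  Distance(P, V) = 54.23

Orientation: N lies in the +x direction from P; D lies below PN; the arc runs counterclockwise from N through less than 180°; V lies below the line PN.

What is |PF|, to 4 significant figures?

24.02

P is at the origin; PN is horizontal with |PN| = 26.7 and N on the +x side, so N = (26.70, 0.000). A1 meets PN tangentially, so DN is at right angles to PN, so D = N + (0, -8) = (26.70, -8.000). Since DF ⟂ FV (tangency), |DV| = √(8.0² + 31.1²) = 32.11 regardless of where F sits on A1. So V lies on both circle(P, 54.23) and circle(D, 32.11); the below-PN intersection is V = (39.03, -37.65). F is the foot of the tangent from V: F = (20.31, -12.81).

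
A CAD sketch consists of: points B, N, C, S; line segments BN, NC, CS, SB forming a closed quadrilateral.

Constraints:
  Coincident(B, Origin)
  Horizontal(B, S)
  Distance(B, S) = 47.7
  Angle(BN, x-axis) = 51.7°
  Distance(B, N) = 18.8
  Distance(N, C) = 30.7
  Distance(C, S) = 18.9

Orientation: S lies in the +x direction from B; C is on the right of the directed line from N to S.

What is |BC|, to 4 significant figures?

32.37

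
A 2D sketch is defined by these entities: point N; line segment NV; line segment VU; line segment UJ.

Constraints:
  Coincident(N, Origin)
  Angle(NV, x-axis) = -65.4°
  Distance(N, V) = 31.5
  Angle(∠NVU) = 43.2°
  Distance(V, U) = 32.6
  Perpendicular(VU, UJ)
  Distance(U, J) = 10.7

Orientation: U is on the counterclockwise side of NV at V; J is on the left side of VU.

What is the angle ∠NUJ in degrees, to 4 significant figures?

24.08°

N is at the origin; NV runs at -65.4° with length 31.5, so V = 31.5·(cos -65.4°, sin -65.4°) = (13.11, -28.64). ∠NVU = 43.2°, so VU runs at -65.4° + (180° − 43.2°) = 71.40° from the x-axis; with |VU| = 32.6, U = V + 32.6·(cos 71.40°, sin 71.40°) = (23.51, 2.256). The perpendicularity gives UJ at right angles to VU; with |UJ| = 10.7 on the left of VU, J = U + 10.7·(-0.9478, 0.3190) = (13.37, 5.669). Then cos ∠NUJ = UN·UJ / (|UN||UJ|), giving 24.08°.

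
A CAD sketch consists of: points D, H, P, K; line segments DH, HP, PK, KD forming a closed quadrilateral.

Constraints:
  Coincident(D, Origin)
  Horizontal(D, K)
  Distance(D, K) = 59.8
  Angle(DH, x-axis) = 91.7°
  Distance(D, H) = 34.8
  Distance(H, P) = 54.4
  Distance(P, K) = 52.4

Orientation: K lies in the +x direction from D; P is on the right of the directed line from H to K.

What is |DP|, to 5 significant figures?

21.233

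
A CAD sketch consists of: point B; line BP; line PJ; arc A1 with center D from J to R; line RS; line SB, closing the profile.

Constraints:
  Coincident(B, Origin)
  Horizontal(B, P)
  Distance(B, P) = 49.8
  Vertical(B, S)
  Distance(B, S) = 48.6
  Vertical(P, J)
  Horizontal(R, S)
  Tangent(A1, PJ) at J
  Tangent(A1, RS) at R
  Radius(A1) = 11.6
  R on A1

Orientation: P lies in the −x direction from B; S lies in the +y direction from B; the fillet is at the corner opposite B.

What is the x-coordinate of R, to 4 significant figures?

-38.20

B is at the origin; BP is horizontal with |BP| = 49.8 and P on the −x side, so P = (-49.80, 0.000). B and S share the same x with |BS| = 48.6 and S on the +y side, so S = (0.000, 48.60). The virtual corner opposite B is at (-49.80, 48.60). A1 meets PJ tangentially, so DJ is at right angles to PJ and the tangent condition forces DR to be normal to RS, with radius 11.6, so the center D sits 11.6 in from both sides at D = (-38.20, 37.00). That places the tangent points at J = (-49.80, 37.00) on PJ and R = (-38.20, 48.60) on RS. So R.x = -38.20.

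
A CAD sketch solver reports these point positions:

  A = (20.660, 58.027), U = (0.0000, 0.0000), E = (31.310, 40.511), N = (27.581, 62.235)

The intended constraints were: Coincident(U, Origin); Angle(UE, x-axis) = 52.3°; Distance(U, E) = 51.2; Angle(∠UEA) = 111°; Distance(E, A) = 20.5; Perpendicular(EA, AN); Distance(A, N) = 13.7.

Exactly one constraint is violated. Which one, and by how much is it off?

Distance(A, N) = 13.7 — off by 5.60.

U = (0.00, 0.00) ✓; UE at 52.30° ✓; |UE| = 51.20 ✓; ∠UEA = 111.0° ✓; |EA| = 20.50 ✓; ∠(EA, AN) = 90.00° ✓; |AN| = 8.100 ✗.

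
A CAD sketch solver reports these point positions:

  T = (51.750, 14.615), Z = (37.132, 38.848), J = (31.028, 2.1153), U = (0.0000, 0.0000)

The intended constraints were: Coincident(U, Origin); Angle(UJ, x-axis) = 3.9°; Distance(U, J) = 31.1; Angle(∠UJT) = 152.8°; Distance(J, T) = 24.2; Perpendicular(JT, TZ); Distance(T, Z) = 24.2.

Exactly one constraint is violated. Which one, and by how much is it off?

Distance(T, Z) = 24.2 — off by 4.10.

U = (0.00, 0.00) ✓; UJ at 3.900° ✓; |UJ| = 31.10 ✓; ∠UJT = 152.8° ✓; |JT| = 24.20 ✓; ∠(JT, TZ) = 90.00° ✓; |TZ| = 28.30 ✗.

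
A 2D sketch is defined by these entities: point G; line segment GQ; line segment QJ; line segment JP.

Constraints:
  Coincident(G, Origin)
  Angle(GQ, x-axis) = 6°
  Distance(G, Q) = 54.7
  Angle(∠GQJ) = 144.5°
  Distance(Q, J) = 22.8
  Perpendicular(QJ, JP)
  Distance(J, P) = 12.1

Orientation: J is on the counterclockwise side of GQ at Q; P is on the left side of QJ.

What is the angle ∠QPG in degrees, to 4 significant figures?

44.24°

∠GQJ = 144.5°, so QJ runs at 6.0° + (180° − 144.5°) = 41.50° from the x-axis; with |QJ| = 22.8, J = Q + 22.8·(cos 41.50°, sin 41.50°) = (71.48, 20.83). QJ is perpendicular to JP; with |JP| = 12.1 on the left of QJ, P = J + 12.1·(-0.6626, 0.7490) = (63.46, 29.89). Then cos ∠QPG = PQ·PG / (|PQ||PG|), giving 44.24°.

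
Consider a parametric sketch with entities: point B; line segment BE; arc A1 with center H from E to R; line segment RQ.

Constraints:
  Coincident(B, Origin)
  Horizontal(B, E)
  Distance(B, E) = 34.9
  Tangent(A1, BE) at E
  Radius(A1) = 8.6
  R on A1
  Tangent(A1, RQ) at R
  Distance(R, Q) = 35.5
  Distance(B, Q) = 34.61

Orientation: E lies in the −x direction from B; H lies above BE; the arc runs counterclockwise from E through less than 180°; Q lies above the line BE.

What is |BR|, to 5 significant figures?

27.974

Checks: |HE| = 8.600 ✓; |HR| = 8.600 ✓; ∠(HR, RQ) = 90.00° ✓; |RQ| = 35.50 ✓; |BQ| = 34.61 ✓.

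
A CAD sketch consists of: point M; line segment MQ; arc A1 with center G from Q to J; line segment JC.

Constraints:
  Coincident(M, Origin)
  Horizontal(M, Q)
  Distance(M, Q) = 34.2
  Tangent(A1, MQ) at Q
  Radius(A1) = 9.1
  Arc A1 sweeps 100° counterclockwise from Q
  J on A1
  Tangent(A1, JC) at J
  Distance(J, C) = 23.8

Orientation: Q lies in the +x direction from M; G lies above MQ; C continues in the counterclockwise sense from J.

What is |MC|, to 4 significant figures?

51.84

M is at the origin; MQ is horizontal with |MQ| = 34.2 and Q on the +x side, so Q = (34.20, 0.000). The tangent condition forces GQ to be normal to MQ, so G = Q + (0, 9.1) = (34.20, 9.100). On A1, Q sits at bearing -90° from G; a 100° counterclockwise sweep puts J at bearing 10°, so J = G + 9.1·(cos 10°, sin 10°) = (43.16, 10.68). Since A1 is tangent to JC there, GJ ⟂ JC, so JC runs along (−sin 10°, cos 10°); with |JC| = 23.8, C = (39.03, 34.12). Then |MC| = |C − M| = 51.84.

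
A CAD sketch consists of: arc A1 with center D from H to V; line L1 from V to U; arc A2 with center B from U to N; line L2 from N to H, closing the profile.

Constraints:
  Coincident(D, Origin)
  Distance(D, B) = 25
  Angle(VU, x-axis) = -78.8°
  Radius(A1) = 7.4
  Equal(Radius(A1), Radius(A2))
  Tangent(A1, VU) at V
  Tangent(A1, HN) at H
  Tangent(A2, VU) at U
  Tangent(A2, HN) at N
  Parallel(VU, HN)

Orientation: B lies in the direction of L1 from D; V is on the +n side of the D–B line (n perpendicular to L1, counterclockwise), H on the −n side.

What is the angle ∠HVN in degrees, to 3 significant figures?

59.4°

The slot axis is L1's direction at -78.8°, so u = (cos -78.8°, sin -78.8°) = (0.194, -0.981) and n = (−sin -78.8°, cos -78.8°) = (0.981, 0.194). D is at the origin and B lies 25.0 along u from D, so B = 25.0·u = (4.86, -24.5). Tangency of A1 to both parallel lines with radius 7.4 puts V and H at D ± 7.4·n: V = (7.26, 1.44), H = (-7.26, -1.44). Equal radii place U and N the same way about B: U = B + 7.4·n = (12.1, -23.1), N = B − 7.4·n = (-2.40, -26.0). Then cos ∠HVN = VH·VN / (|VH||VN|), giving 59.4°.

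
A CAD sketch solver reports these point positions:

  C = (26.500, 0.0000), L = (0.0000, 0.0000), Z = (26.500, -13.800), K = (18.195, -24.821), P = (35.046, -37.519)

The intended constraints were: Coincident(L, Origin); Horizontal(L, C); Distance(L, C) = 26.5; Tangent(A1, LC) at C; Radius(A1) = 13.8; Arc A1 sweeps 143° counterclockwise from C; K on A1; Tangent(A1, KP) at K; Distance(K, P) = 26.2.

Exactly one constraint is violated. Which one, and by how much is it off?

Distance(K, P) = 26.2 — off by 5.10.

L = (0.00, 0.00) ✓; L.y = 0.00, C.y = 0.00 ✓; |LC| = 26.50 ✓; ∠(ZC, CL) = 90.00° ✓; |ZC| = 13.80 ✓; bearing(Z→K) − bearing(Z→C) = 143.0° ✓; |ZK| = 13.80 ✓; ∠(ZK, KP) = 90.00° ✓; |KP| = 21.10 ✗.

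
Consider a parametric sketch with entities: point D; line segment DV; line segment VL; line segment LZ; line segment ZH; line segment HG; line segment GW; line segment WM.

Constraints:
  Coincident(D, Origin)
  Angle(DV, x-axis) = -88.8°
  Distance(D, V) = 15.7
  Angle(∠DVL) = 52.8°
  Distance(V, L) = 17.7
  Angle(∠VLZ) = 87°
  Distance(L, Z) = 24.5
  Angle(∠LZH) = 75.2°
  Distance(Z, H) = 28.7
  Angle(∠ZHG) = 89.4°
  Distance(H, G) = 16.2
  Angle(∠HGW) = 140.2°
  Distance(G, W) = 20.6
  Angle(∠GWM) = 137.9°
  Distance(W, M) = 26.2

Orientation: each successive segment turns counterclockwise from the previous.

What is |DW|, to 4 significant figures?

23.15

D is at the origin; DV runs at -88.8° with length 15.7, so V = (0.3288, -15.70). ∠DVL = 52.8° gives VL at 38.40° from the x-axis; with |VL| = 17.7, L = (14.20, -4.702). ∠VLZ = 87.0° gives LZ at 131.4° from the x-axis; with |LZ| = 24.5, Z = (-2.002, 13.68). ∠LZH = 75.2° gives ZH at -123.8° from the x-axis; with |ZH| = 28.7, H = (-17.97, -10.17). ∠ZHG = 89.4° gives HG at -33.20° from the x-axis; with |HG| = 16.2, G = (-4.412, -19.04). ∠HGW = 140.2° gives GW at 6.600° from the x-axis; with |GW| = 20.6, W = (16.05, -16.68). Then |DW| = |W − D| = 23.15.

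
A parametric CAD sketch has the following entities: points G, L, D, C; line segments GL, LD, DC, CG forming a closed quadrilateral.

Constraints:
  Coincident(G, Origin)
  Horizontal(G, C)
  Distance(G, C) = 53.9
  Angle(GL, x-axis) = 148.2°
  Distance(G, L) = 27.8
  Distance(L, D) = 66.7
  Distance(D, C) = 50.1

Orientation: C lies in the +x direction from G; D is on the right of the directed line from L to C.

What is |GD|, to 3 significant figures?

41.2

Checks: |GC| = 53.90 ✓; |GL| = 27.80 ✓; |LD| = 66.70 ✓; |DC| = 50.10 ✓.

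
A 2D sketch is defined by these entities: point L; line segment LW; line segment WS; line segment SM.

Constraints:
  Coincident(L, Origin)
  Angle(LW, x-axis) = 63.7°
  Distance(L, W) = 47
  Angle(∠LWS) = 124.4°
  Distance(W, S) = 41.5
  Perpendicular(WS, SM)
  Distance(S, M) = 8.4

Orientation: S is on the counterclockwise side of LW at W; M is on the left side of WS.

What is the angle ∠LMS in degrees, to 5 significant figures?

114.06°

L is at the origin; LW runs at 63.7° with length 47.0, so W = 47.0·(cos 63.7°, sin 63.7°) = (20.824, 42.135). ∠LWS = 124.4°, so WS runs at 63.7° + (180° − 124.4°) = 119.30° from the x-axis; with |WS| = 41.5, S = W + 41.5·(cos 119.30°, sin 119.30°) = (0.51497, 78.326). The perpendicularity gives SM at right angles to WS; with |SM| = 8.4 on the left of WS, M = S + 8.4·(-0.87207, -0.48938) = (-6.8104, 74.215). Then cos ∠LMS = ML·MS / (|ML||MS|), giving 114.06°.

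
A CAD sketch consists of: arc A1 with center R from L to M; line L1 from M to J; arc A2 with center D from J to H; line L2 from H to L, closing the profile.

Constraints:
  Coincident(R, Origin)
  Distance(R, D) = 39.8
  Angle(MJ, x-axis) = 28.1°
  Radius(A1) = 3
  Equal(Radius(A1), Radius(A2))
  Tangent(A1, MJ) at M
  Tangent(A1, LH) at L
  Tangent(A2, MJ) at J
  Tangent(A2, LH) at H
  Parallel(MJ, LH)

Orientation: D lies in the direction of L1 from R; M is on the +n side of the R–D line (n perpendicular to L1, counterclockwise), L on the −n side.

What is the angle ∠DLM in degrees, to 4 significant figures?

85.69°

R is at the origin and D lies 39.8 along u from R, so D = 39.8·u = (35.11, 18.75). Tangency of A1 to both parallel lines with radius 3.0 puts M and L at R ± 3.0·n: M = (-1.413, 2.646), L = (1.413, -2.646). Then cos ∠DLM = LD·LM / (|LD||LM|), giving 85.69°.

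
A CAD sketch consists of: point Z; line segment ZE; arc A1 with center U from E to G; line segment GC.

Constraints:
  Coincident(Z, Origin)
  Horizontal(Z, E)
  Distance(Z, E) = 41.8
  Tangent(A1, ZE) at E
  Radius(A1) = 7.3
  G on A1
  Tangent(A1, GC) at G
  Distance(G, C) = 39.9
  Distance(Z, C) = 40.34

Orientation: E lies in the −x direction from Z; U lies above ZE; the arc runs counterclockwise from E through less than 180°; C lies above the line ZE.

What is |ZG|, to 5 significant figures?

35.742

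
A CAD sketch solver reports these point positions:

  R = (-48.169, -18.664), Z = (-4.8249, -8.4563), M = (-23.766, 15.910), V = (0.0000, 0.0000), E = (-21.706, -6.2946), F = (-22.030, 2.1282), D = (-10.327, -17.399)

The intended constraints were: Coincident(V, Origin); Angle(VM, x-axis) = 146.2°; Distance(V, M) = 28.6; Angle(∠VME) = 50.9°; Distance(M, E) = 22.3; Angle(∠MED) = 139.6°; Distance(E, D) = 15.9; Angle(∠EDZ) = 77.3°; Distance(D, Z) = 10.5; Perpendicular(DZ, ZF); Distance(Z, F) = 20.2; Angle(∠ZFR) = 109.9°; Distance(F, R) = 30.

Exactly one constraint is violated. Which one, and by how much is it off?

Distance(F, R) = 30 — off by 3.40.

V = (0.00, 0.00) ✓; VM at 146.2° ✓; |VM| = 28.60 ✓; ∠VME = 50.90° ✓; |ME| = 22.30 ✓; ∠MED = 139.6° ✓; |ED| = 15.90 ✓; ∠EDZ = 77.30° ✓; |DZ| = 10.50 ✓; ∠(DZ, ZF) = 90.00° ✓; |ZF| = 20.20 ✓; ∠ZFR = 109.9° ✓; |FR| = 33.40 ✗.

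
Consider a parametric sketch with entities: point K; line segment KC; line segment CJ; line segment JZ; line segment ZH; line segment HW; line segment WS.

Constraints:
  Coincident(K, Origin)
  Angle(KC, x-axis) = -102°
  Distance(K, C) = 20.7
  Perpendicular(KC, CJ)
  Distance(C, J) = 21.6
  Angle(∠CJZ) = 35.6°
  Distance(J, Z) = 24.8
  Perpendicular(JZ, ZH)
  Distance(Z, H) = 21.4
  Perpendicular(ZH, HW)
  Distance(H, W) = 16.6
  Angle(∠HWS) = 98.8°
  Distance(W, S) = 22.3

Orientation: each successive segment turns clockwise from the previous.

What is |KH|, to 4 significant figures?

26.10

K is at the origin; KC runs at -102.0° with length 20.7, so C = (-4.304, -20.25). KC ⟂ CJ, so CJ runs at 168.0°; with |CJ| = 21.6, J = (-25.43, -15.76). ∠CJZ = 35.6° gives JZ at 23.60° from the x-axis; with |JZ| = 24.8, Z = (-2.706, -5.828). JZ is perpendicular to ZH, so ZH runs at -66.40°; with |ZH| = 21.4, H = (5.862, -25.44). Then |KH| = |H − K| = 26.10.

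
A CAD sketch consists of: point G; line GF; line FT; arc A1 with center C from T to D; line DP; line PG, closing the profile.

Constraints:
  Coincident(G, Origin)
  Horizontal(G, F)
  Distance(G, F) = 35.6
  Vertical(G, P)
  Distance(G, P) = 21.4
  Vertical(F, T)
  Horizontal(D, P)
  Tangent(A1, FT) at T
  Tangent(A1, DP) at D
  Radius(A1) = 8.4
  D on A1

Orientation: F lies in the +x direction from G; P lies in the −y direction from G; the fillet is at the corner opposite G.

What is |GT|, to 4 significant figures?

37.90

G is at the origin; G and F share the same y with |GF| = 35.6 and F on the +x side, so F = (35.60, 0.000). G and P share the same x with |GP| = 21.4 and P on the −y side, so P = (0.000, -21.40). The virtual corner opposite G is at (35.60, -21.40). The tangent condition forces CT to be normal to FT and tangency of A1 to DP means the radius CD is perpendicular to DP, with radius 8.4, so the center C sits 8.4 in from both sides at C = (27.20, -13.00). That places the tangent points at T = (35.60, -13.00) on FT and D = (27.20, -21.40) on DP. Then |GT| = |T − G| = 37.90.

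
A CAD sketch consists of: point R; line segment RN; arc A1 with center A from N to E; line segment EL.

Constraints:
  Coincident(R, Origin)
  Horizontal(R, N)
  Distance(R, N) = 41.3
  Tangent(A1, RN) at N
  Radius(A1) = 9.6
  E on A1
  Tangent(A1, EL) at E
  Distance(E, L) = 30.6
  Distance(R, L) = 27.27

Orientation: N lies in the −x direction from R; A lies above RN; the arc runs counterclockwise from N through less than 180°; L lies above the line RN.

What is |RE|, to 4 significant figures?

34.70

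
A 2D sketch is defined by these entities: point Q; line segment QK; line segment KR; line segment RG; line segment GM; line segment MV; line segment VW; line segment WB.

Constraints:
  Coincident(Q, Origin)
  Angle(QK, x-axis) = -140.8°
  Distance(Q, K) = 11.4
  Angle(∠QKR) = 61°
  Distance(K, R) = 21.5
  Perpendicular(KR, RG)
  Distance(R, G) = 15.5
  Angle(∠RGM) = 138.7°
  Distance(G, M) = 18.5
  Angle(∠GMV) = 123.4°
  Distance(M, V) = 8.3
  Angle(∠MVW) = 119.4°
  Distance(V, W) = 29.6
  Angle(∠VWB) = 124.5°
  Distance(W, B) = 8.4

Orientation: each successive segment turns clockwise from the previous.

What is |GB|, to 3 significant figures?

34.3

∠MVW = 119.4° gives VW at -148° from the x-axis; with |VW| = 29.6, W = (-6.40, -16.7). ∠VWB = 124.5° gives WB at 156° from the x-axis; with |WB| = 8.4, B = (-14.1, -13.3). Then |GB| = |B − G| = 34.3.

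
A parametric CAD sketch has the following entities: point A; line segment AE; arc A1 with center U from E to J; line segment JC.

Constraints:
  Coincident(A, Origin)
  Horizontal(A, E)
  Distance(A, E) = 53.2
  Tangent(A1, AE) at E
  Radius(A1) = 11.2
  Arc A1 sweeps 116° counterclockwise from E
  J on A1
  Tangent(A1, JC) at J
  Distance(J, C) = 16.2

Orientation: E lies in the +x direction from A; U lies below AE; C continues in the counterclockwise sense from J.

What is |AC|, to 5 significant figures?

58.858

A is at the origin; A and E share the same y with |AE| = 53.2 and E on the +x side, so E = (53.200, 0.0000). Tangency of A1 to AE means the radius UE is perpendicular to AE, so U = E + (0, -11.2) = (53.200, -11.200). On A1, E sits at bearing 90° from U; a 116° counterclockwise sweep puts J at bearing 206°, so J = U + 11.2·(cos 206°, sin 206°) = (43.134, -16.110). A1 meets JC tangentially, so UJ is at right angles to JC, so JC runs along (−sin 206°, cos 206°); with |JC| = 16.2, C = (50.235, -30.670). Then |AC| = |C − A| = 58.858.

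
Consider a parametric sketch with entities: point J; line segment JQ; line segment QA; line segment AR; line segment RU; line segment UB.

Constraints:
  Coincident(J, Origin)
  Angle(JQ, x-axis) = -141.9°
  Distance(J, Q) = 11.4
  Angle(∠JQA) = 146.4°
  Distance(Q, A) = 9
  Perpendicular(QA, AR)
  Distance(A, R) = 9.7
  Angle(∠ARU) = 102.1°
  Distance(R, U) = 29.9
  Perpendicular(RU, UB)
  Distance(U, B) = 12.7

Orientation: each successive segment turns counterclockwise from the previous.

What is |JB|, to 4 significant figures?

13.68

∠ARU = 102.1° gives RU at 59.60° from the x-axis; with |RU| = 29.9, U = (12.54, 7.164). RU is perpendicular to UB, so UB runs at 149.6°; with |UB| = 12.7, B = (1.589, 13.59). Then |JB| = |B − J| = 13.68.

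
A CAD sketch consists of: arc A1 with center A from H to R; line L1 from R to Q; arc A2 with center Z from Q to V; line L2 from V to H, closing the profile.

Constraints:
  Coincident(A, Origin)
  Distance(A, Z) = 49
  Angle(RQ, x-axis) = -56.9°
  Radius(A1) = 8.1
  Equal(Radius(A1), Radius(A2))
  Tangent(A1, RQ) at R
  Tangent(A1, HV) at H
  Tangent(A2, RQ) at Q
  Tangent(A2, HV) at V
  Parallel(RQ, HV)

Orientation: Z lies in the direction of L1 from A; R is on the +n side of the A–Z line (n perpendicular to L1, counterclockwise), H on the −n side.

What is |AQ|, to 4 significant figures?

49.66

The slot axis is L1's direction at -56.9°, so u = (cos -56.9°, sin -56.9°) = (0.5461, -0.8377) and n = (−sin -56.9°, cos -56.9°) = (0.8377, 0.5461). A is at the origin and Z lies 49.0 along u from A, so Z = 49.0·u = (26.76, -41.05). Tangency of A1 to both parallel lines with radius 8.1 puts R and H at A ± 8.1·n: R = (6.786, 4.423), H = (-6.786, -4.423). Equal radii place Q and V the same way about Z: Q = Z + 8.1·n = (33.54, -36.62), V = Z − 8.1·n = (19.97, -45.47). Then |AQ| = |Q − A| = 49.66.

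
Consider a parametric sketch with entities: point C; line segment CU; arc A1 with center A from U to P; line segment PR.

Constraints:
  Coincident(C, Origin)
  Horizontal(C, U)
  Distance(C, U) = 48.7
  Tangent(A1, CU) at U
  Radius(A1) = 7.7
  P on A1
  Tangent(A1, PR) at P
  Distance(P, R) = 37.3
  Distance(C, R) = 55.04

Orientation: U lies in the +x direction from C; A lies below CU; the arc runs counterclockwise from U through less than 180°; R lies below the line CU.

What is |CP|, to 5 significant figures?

41.608

Checks: |AU| = 7.700 ✓; |AP| = 7.700 ✓; ∠(AP, PR) = 90.00° ✓; |PR| = 37.30 ✓; |CR| = 55.04 ✓.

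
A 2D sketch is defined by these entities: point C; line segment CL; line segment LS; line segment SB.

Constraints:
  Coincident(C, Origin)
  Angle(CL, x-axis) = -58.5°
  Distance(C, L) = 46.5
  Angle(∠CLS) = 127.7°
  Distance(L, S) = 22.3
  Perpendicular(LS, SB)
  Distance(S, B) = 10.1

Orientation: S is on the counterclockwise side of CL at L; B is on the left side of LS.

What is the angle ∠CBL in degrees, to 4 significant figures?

52.12°

C is at the origin; CL runs at -58.5° with length 46.5, so L = 46.5·(cos -58.5°, sin -58.5°) = (24.30, -39.65). ∠CLS = 127.7°, so LS runs at -58.5° + (180° − 127.7°) = -6.200° from the x-axis; with |LS| = 22.3, S = L + 22.3·(cos -6.200°, sin -6.200°) = (46.47, -42.06). The perpendicularity gives SB at right angles to LS; with |SB| = 10.1 on the left of LS, B = S + 10.1·(0.1080, 0.9942) = (47.56, -32.02). Then cos ∠CBL = BC·BL / (|BC||BL|), giving 52.12°.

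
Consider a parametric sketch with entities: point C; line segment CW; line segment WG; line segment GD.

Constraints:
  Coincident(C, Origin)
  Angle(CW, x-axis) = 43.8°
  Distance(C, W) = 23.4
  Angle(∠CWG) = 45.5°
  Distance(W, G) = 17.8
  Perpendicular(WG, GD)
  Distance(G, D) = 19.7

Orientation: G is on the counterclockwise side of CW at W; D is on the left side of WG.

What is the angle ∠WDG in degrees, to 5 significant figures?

42.099°

C is at the origin; CW runs at 43.8° with length 23.4, so W = 23.4·(cos 43.8°, sin 43.8°) = (16.889, 16.196). ∠CWG = 45.5°, so WG runs at 43.8° + (180° − 45.5°) = 178.30° from the x-axis; with |WG| = 17.8, G = W + 17.8·(cos 178.30°, sin 178.30°) = (-0.90298, 16.724). WG ⟂ GD; with |GD| = 19.7 on the left of WG, D = G + 19.7·(-0.029666, -0.99956) = (-1.4874, -2.9671). Then cos ∠WDG = DW·DG / (|DW||DG|), giving 42.099°.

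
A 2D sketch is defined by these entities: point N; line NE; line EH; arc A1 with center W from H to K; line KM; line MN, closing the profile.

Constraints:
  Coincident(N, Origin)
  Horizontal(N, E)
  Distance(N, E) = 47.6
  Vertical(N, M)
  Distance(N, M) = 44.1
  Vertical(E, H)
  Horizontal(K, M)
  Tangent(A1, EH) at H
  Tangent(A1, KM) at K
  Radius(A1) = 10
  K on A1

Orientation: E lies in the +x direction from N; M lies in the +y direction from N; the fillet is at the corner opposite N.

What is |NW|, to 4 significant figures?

50.76

N is at the origin; NE is horizontal with |NE| = 47.6 and E on the +x side, so E = (47.60, 0.000). NM is vertical with |NM| = 44.1 and M on the +y side, so M = (0.000, 44.10). The virtual corner opposite N is at (47.60, 44.10). The tangent condition forces WH to be normal to EH and tangency of A1 to KM means the radius WK is perpendicular to KM, with radius 10.0, so the center W sits 10.0 in from both sides at W = (37.60, 34.10). Then |NW| = |W − N| = 50.76.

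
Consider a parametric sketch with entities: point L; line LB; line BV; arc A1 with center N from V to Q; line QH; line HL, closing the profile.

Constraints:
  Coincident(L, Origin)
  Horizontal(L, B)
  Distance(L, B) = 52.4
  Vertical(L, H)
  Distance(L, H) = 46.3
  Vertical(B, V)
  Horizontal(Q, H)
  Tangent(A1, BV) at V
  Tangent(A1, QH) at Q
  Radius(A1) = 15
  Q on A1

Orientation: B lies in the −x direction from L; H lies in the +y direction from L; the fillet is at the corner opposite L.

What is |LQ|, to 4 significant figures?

59.52

The virtual corner opposite L is at (-52.40, 46.30). Tangency of A1 to BV means the radius NV is perpendicular to BV and since A1 is tangent to QH there, NQ ⟂ QH, with radius 15.0, so the center N sits 15.0 in from both sides at N = (-37.40, 31.30). That places the tangent points at V = (-52.40, 31.30) on BV and Q = (-37.40, 46.30) on QH. Then |LQ| = |Q − L| = 59.52.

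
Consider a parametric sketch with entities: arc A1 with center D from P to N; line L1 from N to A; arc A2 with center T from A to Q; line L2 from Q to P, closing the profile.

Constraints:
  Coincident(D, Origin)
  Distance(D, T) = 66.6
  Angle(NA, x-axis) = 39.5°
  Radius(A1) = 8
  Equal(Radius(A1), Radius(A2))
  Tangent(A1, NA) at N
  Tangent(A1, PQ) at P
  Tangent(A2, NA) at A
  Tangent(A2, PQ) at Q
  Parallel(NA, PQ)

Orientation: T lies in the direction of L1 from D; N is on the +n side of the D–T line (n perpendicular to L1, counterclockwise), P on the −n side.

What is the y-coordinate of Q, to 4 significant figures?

36.19

The slot axis is L1's direction at 39.5°, so u = (cos 39.5°, sin 39.5°) = (0.7716, 0.6361) and n = (−sin 39.5°, cos 39.5°) = (-0.6361, 0.7716). D is at the origin and T lies 66.6 along u from D, so T = 66.6·u = (51.39, 42.36). Tangency of A1 to both parallel lines with radius 8.0 puts N and P at D ± 8.0·n: N = (-5.089, 6.173), P = (5.089, -6.173). Equal radii place A and Q the same way about T: A = T + 8.0·n = (46.30, 48.54), Q = T − 8.0·n = (56.48, 36.19). So Q.y = 36.19.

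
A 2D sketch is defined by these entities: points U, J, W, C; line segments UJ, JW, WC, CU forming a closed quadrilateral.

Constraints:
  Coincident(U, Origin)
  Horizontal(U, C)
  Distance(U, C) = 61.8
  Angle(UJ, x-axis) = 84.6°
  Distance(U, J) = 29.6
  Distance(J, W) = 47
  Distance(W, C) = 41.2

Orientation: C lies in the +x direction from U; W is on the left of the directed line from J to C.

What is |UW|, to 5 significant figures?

62.519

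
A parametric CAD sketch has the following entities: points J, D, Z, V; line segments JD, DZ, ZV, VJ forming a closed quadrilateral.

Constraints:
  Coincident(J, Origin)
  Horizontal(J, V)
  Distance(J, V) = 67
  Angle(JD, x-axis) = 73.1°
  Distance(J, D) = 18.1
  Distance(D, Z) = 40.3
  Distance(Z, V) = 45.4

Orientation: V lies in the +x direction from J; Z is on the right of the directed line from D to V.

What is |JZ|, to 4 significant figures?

30.79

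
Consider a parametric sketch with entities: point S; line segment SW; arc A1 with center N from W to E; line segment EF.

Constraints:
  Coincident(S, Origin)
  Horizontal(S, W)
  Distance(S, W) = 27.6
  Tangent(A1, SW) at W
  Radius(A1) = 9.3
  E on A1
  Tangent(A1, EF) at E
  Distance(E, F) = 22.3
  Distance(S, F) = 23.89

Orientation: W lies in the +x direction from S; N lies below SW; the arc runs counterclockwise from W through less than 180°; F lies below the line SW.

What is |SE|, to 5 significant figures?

20.291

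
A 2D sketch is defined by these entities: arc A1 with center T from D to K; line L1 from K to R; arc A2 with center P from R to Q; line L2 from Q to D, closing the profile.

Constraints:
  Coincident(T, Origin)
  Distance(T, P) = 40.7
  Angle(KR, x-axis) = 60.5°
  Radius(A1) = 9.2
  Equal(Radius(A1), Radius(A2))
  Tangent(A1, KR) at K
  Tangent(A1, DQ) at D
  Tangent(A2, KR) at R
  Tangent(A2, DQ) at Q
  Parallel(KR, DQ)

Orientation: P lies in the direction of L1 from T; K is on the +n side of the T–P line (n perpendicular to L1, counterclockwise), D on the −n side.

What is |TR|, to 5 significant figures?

41.727

The slot axis is L1's direction at 60.5°, so u = (cos 60.5°, sin 60.5°) = (0.49242, 0.87036) and n = (−sin 60.5°, cos 60.5°) = (-0.87036, 0.49242). T is at the origin and P lies 40.7 along u from T, so P = 40.7·u = (20.042, 35.423). Tangency of A1 to both parallel lines with radius 9.2 puts K and D at T ± 9.2·n: K = (-8.0073, 4.5303), D = (8.0073, -4.5303). Equal radii place R and Q the same way about P: R = P + 9.2·n = (12.034, 39.954), Q = P − 9.2·n = (28.049, 30.893). Then |TR| = |R − T| = 41.727.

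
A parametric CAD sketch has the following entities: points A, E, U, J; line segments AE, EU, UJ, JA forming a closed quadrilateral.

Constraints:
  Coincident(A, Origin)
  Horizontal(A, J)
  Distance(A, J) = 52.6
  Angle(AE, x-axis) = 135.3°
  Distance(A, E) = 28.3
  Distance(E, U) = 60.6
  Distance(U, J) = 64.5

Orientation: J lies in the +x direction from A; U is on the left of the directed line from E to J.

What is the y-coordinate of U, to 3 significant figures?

58.9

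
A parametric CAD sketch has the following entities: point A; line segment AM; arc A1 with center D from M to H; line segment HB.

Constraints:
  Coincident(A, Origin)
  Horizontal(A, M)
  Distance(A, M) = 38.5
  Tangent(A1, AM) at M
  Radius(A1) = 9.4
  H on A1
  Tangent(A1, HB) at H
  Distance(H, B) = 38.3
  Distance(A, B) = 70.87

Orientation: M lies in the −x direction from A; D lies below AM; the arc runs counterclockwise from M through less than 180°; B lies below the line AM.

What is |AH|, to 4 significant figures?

48.39

Checks: A.y = 0.00, M.y = 0.00 ✓; |DH| = 9.400 ✓; ∠(DH, HB) = 90.00° ✓; |HB| = 38.30 ✓; |AB| = 70.87 ✓.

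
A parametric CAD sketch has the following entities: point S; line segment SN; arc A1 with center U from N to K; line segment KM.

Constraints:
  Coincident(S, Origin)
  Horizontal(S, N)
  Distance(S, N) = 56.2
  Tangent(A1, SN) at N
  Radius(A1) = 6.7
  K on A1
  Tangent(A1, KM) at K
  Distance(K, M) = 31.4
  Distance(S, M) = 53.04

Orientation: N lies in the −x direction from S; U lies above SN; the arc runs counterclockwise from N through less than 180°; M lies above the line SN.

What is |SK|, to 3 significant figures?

50.0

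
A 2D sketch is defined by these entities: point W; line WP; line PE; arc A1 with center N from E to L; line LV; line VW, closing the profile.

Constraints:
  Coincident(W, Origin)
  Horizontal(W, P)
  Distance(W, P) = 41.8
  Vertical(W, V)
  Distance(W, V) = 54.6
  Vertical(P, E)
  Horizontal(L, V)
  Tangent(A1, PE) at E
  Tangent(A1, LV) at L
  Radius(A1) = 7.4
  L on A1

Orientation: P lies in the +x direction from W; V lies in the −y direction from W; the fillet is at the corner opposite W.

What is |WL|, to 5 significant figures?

64.533

W is at the origin; W and P share the same y with |WP| = 41.8 and P on the +x side, so P = (41.800, 0.0000). W and V share the same x with |WV| = 54.6 and V on the −y side, so V = (0.0000, -54.600). The virtual corner opposite W is at (41.800, -54.600). Tangency of A1 to PE means the radius NE is perpendicular to PE and since A1 is tangent to LV there, NL ⟂ LV, with radius 7.4, so the center N sits 7.4 in from both sides at N = (34.400, -47.200). That places the tangent points at E = (41.800, -47.200) on PE and L = (34.400, -54.600) on LV. Then |WL| = |L − W| = 64.533.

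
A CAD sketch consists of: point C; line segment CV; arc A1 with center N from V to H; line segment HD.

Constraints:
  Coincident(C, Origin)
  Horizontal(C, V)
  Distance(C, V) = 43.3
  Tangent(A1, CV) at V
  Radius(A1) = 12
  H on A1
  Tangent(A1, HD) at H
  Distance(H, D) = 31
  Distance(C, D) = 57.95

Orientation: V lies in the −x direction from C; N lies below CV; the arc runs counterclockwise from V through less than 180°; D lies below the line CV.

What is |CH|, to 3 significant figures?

56.5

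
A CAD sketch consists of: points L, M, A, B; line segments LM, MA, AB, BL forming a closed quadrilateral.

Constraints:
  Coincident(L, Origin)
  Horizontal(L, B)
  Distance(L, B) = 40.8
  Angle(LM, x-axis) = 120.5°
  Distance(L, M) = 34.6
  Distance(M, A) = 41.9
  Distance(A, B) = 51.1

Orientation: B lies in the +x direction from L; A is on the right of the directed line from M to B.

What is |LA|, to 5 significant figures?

14.414

Checks: LM at 120.5° ✓; |MA| = 41.90 ✓; |AB| = 51.10 ✓.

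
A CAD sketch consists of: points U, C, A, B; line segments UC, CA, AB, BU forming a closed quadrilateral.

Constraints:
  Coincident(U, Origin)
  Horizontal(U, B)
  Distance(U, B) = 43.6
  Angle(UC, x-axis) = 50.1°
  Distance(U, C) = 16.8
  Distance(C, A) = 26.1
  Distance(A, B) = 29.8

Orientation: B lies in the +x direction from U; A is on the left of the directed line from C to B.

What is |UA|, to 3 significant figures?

42.5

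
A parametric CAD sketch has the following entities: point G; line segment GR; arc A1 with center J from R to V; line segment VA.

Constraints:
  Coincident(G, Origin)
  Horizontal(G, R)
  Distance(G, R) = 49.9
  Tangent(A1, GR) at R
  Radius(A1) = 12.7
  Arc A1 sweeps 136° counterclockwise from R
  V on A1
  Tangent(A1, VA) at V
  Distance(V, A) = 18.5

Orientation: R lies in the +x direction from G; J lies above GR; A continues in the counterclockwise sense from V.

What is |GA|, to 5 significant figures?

57.146

G is at the origin; GR is horizontal with |GR| = 49.9 and R on the +x side, so R = (49.900, 0.0000). The tangent condition forces JR to be normal to GR, so J = R + (0, 12.7) = (49.900, 12.700). On A1, R sits at bearing -90° from J; a 136° counterclockwise sweep puts V at bearing 46°, so V = J + 12.7·(cos 46°, sin 46°) = (58.722, 21.836). Tangency of A1 to VA means the radius JV is perpendicular to VA, so VA runs along (−sin 46°, cos 46°); with |VA| = 18.5, A = (45.414, 34.687). Then |GA| = |A − G| = 57.146.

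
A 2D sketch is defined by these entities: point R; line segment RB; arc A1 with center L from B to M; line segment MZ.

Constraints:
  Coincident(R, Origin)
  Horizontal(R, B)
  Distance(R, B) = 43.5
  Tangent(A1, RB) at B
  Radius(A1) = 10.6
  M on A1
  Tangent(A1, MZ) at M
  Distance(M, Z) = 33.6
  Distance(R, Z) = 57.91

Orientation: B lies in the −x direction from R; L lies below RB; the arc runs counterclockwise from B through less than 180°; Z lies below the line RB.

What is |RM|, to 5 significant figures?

55.058

Checks: |LM| = 10.60 ✓; ∠(LM, MZ) = 90.00° ✓; |MZ| = 33.60 ✓; |RZ| = 57.91 ✓.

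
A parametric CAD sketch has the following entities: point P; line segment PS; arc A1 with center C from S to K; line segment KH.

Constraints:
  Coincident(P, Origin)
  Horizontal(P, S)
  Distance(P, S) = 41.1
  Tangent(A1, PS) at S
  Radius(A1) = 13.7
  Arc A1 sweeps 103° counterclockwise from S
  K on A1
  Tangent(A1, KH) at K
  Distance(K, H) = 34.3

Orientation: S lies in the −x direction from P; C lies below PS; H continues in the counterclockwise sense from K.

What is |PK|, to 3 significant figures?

57.0

A1 meets PS tangentially, so CS is at right angles to PS, so C = S + (0, -13.7) = (-41.1, -13.7). On A1, S sits at bearing 90° from C; a 103° counterclockwise sweep puts K at bearing 193°, so K = C + 13.7·(cos 193°, sin 193°) = (-54.4, -16.8). Then |PK| = |K − P| = 57.0.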